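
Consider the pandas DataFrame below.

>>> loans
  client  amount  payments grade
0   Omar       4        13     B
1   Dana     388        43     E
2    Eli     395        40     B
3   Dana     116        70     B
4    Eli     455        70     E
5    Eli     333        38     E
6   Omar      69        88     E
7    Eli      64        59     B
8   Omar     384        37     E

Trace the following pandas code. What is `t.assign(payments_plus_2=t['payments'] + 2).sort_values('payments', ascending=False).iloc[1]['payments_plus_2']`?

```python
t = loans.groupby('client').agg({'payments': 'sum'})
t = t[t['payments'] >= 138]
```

140

group by client, sum of payments:
        payments
client          
Dana         113
Eli          207
Omar         138
filter rows where payments >= 138:
        payments
client          
Eli          207
Omar         138
add column payments_plus_2 = t['payments'] + 2:
        payments  payments_plus_2
client                           
Eli          207              209
Omar         138              140
sort by payments descending:
        payments  payments_plus_2
client                           
Eli          207              209
Omar         138              140
Finally, value at position 1, column 'payments_plus_2' = 140.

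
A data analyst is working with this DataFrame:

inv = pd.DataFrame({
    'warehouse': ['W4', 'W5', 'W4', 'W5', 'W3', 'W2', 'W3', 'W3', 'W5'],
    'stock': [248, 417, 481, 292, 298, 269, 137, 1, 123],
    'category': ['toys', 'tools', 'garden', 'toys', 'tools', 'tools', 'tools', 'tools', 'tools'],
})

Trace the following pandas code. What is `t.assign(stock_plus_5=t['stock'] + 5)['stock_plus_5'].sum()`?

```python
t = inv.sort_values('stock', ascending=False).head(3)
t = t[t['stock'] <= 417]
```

sort by stock descending:
  warehouse  stock category
2        W4    481   garden
1        W5    417    tools
4        W3    298    tools
3        W5    292     toys
5        W2    269    tools
0        W4    248     toys
6        W3    137    tools
8        W5    123    tools
7        W3      1    tools
take first 3 rows:
  warehouse  stock category
2        W4    481   garden
1        W5    417    tools
4        W3    298    tools
filter rows where stock <= 417:
  warehouse  stock category
1        W5    417    tools
4        W3    298    tools
add column stock_plus_5 = t['stock'] + 5:
  warehouse  stock category  stock_plus_5
1        W5    417    tools           422
4        W3    298    tools           303
Finally, sum of column 'stock_plus_5' = 725.

725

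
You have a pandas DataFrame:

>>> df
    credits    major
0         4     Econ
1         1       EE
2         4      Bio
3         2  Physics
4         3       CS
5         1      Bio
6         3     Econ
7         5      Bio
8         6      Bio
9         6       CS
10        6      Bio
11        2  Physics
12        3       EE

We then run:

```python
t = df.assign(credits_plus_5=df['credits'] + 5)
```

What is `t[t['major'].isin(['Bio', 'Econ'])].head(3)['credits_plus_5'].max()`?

add column credits_plus_5 = df['credits'] + 5:
    credits    major  credits_plus_5
0         4     Econ               9
1         1       EE               6
2         4      Bio               9
3         2  Physics               7
4         3       CS               8
5         1      Bio               6
6         3     Econ               8
7         5      Bio              10
8         6      Bio              11
9         6       CS              11
10        6      Bio              11
11        2  Physics               7
12        3       EE               8
filter rows where major in ['Bio', 'Econ']:
    credits major  credits_plus_5
0         4  Econ               9
2         4   Bio               9
5         1   Bio               6
6         3  Econ               8
7         5   Bio              10
8         6   Bio              11
10        6   Bio              11
take first 3 rows:
   credits major  credits_plus_5
0        4  Econ               9
2        4   Bio               9
5        1   Bio               6
Reading off the max of column 'credits_plus_5', we get 9.

9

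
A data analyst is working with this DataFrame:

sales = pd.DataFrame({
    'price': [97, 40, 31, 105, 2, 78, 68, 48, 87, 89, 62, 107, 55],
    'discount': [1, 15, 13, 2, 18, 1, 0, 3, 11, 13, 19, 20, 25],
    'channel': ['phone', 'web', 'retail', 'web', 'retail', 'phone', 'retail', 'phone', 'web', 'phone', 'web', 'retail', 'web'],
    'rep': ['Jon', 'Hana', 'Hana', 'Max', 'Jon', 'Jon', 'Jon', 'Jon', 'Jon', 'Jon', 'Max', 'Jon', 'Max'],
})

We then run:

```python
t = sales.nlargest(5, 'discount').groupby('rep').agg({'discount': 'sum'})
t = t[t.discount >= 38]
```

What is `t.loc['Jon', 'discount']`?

take 5 rows with largest discount:
    price  discount channel   rep
12     55        25     web   Max
11    107        20  retail   Jon
10     62        19     web   Max
4       2        18  retail   Jon
1      40        15     web  Hana
group by rep, sum of discount:
      discount
rep           
Hana        15
Jon         38
Max         44
filter rows where discount >= 38:
     discount
rep          
Jon        38
Max        44
Hence 38.

38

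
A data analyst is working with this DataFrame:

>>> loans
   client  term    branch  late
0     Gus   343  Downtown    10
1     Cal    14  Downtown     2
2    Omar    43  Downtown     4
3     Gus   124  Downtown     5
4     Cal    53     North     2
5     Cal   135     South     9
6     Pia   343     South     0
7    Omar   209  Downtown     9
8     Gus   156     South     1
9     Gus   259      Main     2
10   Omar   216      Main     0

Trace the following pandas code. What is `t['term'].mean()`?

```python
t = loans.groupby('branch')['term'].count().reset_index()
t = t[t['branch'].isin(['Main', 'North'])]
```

group by branch, count of term:
branch
Downtown    5
Main        2
North       1
South       3
Name: term, dtype: int64
reset_index():
     branch  term
0  Downtown     5
1      Main     2
2     North     1
3     South     3
filter rows where branch in ['Main', 'North']:
  branch  term
1   Main     2
2  North     1

1.5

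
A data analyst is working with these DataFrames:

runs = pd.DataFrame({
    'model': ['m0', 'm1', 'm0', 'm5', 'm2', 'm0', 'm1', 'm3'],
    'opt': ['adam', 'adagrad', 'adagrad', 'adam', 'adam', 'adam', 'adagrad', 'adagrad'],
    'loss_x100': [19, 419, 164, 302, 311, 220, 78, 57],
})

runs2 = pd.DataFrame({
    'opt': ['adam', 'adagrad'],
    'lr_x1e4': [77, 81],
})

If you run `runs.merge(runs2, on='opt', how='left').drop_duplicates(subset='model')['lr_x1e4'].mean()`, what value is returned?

78.6

merge on 'opt' (how='left') → 8 rows:
  model      opt  loss_x100  lr_x1e4
0    m0     adam         19       77
1    m1  adagrad        419       81
2    m0  adagrad        164       81
3    m5     adam        302       77
4    m2     adam        311       77
5    m0     adam        220       77
6    m1  adagrad         78       81
7    m3  adagrad         57       81
drop duplicate model (keep=first):
  model      opt  loss_x100  lr_x1e4
0    m0     adam         19       77
1    m1  adagrad        419       81
3    m5     adam        302       77
4    m2     adam        311       77
7    m3  adagrad         57       81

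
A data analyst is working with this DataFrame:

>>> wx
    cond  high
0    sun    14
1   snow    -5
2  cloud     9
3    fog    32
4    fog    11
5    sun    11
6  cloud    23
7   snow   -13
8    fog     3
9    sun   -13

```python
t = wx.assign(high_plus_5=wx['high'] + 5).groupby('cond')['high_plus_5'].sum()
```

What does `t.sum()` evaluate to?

122

add column high_plus_5 = wx['high'] + 5:
    cond  high  high_plus_5
0    sun    14           19
1   snow    -5            0
2  cloud     9           14
3    fog    32           37
4    fog    11           16
5    sun    11           16
6  cloud    23           28
7   snow   -13           -8
8    fog     3            8
9    sun   -13           -8
group by cond, sum of high_plus_5:
cond
cloud    42
fog      61
snow     -8
sun      27
Name: high_plus_5, dtype: int64
So sum() = 122.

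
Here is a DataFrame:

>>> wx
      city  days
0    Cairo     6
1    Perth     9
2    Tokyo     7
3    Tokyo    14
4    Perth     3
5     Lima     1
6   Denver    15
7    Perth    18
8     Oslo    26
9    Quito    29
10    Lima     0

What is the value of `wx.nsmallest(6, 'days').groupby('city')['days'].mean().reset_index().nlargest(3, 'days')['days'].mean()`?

take 6 rows with smallest days:
     city  days
10   Lima     0
5    Lima     1
4   Perth     3
0   Cairo     6
2   Tokyo     7
1   Perth     9
group by city, mean of days:
city
Cairo    6.0
Lima     0.5
Perth    6.0
Tokyo    7.0
Name: days, dtype: float64
reset_index():
    city  days
0  Cairo   6.0
1   Lima   0.5
2  Perth   6.0
3  Tokyo   7.0
take 3 rows with largest days:
    city  days
3  Tokyo   7.0
0  Cairo   6.0
2  Perth   6.0
Finally, mean of column 'days' = 6.33333333333.

6.33333333333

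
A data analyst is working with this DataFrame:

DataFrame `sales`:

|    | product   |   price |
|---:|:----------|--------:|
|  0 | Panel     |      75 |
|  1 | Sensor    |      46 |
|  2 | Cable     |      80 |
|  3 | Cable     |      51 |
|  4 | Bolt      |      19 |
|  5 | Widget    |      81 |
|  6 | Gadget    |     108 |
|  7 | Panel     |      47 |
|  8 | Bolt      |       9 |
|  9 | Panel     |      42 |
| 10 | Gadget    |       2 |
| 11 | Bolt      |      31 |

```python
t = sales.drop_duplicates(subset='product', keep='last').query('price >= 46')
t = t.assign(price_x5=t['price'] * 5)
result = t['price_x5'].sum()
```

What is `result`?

drop duplicate product (keep=last):
   product  price
1   Sensor     46
3    Cable     51
5   Widget     81
9    Panel     42
10  Gadget      2
11    Bolt     31
filter rows where price >= 46:
  product  price
1  Sensor     46
3   Cable     51
5  Widget     81
add column price_x5 = t['price'] * 5:
  product  price  price_x5
1  Sensor     46       230
3   Cable     51       255
5  Widget     81       405
So sum() = 890.

890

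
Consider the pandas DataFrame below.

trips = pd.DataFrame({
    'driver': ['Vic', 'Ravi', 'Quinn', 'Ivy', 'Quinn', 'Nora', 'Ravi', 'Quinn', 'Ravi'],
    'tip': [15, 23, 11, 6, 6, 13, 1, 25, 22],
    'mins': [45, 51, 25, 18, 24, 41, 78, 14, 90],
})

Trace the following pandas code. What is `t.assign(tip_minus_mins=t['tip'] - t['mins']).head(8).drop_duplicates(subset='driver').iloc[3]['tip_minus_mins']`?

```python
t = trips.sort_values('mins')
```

sort by mins:
  driver  tip  mins
7  Quinn   25    14
3    Ivy    6    18
4  Quinn    6    24
2  Quinn   11    25
5   Nora   13    41
0    Vic   15    45
1   Ravi   23    51
6   Ravi    1    78
8   Ravi   22    90
add column tip_minus_mins = t['tip'] - t['mins']:
  driver  tip  mins  tip_minus_mins
7  Quinn   25    14              11
3    Ivy    6    18             -12
4  Quinn    6    24             -18
2  Quinn   11    25             -14
5   Nora   13    41             -28
0    Vic   15    45             -30
1   Ravi   23    51             -28
6   Ravi    1    78             -77
8   Ravi   22    90             -68
take first 8 rows:
  driver  tip  mins  tip_minus_mins
7  Quinn   25    14              11
3    Ivy    6    18             -12
4  Quinn    6    24             -18
2  Quinn   11    25             -14
5   Nora   13    41             -28
0    Vic   15    45             -30
1   Ravi   23    51             -28
6   Ravi    1    78             -77
drop duplicate driver (keep=first):
  driver  tip  mins  tip_minus_mins
7  Quinn   25    14              11
3    Ivy    6    18             -12
5   Nora   13    41             -28
0    Vic   15    45             -30
1   Ravi   23    51             -28
Taking the value at position 3, column 'tip_minus_mins' gives -30.

-30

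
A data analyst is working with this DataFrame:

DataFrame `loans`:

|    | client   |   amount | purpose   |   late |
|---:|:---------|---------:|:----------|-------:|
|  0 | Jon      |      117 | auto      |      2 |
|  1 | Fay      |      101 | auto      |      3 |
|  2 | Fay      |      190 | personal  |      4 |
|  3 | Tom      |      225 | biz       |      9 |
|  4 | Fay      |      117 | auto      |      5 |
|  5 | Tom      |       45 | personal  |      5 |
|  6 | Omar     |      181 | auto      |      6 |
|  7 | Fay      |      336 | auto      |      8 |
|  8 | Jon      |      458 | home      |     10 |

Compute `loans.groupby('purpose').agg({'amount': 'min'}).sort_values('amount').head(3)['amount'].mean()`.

123.666666667

group by purpose, min of amount:
          amount
purpose         
auto         101
biz          225
home         458
personal      45
sort by amount:
          amount
purpose         
personal      45
auto         101
biz          225
home         458
take first 3 rows:
          amount
purpose         
personal      45
auto         101
biz          225
The mean of column 'amount' is 123.666666667.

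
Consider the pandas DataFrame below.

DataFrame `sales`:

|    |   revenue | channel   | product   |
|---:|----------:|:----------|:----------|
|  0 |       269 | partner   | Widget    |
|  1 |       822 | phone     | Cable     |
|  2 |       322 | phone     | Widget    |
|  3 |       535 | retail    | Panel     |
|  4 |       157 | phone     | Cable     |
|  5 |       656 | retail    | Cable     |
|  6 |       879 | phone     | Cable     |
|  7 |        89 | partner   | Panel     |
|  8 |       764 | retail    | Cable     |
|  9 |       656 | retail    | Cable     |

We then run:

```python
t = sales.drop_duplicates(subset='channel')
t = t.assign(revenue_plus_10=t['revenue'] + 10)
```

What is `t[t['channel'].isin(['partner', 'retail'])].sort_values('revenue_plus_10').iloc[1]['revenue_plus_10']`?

545

drop duplicate channel (keep=first):
   revenue  channel product
0      269  partner  Widget
1      822    phone   Cable
3      535   retail   Panel
add column revenue_plus_10 = t['revenue'] + 10:
   revenue  channel product  revenue_plus_10
0      269  partner  Widget              279
1      822    phone   Cable              832
3      535   retail   Panel              545
filter rows where channel in ['partner', 'retail']:
   revenue  channel product  revenue_plus_10
0      269  partner  Widget              279
3      535   retail   Panel              545
sort by revenue_plus_10:
   revenue  channel product  revenue_plus_10
0      269  partner  Widget              279
3      535   retail   Panel              545
The value at position 1, column 'revenue_plus_10' is 545.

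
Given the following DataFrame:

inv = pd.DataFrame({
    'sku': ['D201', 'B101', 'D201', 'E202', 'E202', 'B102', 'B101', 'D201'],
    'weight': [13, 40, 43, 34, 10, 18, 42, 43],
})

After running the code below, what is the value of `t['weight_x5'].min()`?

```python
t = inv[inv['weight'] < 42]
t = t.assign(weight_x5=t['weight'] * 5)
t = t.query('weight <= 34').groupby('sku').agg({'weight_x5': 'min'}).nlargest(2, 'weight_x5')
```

filter rows where weight < 42:
    sku  weight
0  D201      13
1  B101      40
3  E202      34
4  E202      10
5  B102      18
add column weight_x5 = t['weight'] * 5:
    sku  weight  weight_x5
0  D201      13         65
1  B101      40        200
3  E202      34        170
4  E202      10         50
5  B102      18         90
filter rows where weight <= 34:
    sku  weight  weight_x5
0  D201      13         65
3  E202      34        170
4  E202      10         50
5  B102      18         90
group by sku, min of weight_x5:
      weight_x5
sku            
B102         90
D201         65
E202         50
take 2 rows with largest weight_x5:
      weight_x5
sku            
B102         90
D201         65
The min of column 'weight_x5' is 65.

65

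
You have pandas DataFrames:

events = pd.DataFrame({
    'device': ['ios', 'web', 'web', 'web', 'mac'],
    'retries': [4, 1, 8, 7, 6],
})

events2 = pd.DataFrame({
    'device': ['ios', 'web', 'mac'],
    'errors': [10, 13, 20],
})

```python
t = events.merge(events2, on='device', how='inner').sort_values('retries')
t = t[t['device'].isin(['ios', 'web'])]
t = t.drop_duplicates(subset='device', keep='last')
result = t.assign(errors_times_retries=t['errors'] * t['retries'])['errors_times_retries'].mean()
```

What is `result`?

72.0

merge on 'device' (how='inner') → 5 rows:
  device  retries  errors
0    ios        4      10
1    web        1      13
2    web        8      13
3    web        7      13
4    mac        6      20
sort by retries:
  device  retries  errors
1    web        1      13
0    ios        4      10
4    mac        6      20
3    web        7      13
2    web        8      13
filter rows where device in ['ios', 'web']:
  device  retries  errors
1    web        1      13
0    ios        4      10
3    web        7      13
2    web        8      13
drop duplicate device (keep=last):
  device  retries  errors
0    ios        4      10
2    web        8      13
add column errors_times_retries = t['errors'] * t['retries']:
  device  retries  errors  errors_times_retries
0    ios        4      10                    40
2    web        8      13                   104
Reading off the mean of column 'errors_times_retries', we get 72.0.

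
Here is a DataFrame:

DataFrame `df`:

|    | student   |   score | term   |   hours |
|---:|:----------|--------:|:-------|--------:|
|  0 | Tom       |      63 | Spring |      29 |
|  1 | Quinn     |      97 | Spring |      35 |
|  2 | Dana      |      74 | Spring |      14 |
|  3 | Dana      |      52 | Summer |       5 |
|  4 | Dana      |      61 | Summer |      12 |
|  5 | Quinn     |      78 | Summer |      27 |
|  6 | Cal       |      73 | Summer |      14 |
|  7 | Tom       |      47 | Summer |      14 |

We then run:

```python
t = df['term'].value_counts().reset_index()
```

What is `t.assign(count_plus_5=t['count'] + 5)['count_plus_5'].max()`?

10

value_counts of term:
term
Summer    5
Spring    3
Name: count, dtype: int64
reset_index():
     term  count
0  Summer      5
1  Spring      3
add column count_plus_5 = t['count'] + 5:
     term  count  count_plus_5
0  Summer      5            10
1  Spring      3             8
Reading off the max of column 'count_plus_5', we get 10.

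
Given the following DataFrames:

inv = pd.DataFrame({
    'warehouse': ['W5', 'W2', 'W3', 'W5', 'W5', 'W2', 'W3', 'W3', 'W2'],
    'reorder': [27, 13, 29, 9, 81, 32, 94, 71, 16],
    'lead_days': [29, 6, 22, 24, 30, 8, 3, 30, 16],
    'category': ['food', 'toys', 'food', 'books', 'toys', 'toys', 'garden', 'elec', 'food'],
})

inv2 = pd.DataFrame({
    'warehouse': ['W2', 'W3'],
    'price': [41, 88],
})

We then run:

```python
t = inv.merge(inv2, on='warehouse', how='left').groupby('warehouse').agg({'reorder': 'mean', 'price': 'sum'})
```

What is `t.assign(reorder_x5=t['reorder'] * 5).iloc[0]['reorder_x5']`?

merge on 'warehouse' (how='left') → 9 rows:
  warehouse  reorder  lead_days category  price
0        W5       27         29     food    NaN
1        W2       13          6     toys   41.0
2        W3       29         22     food   88.0
3        W5        9         24    books    NaN
4        W5       81         30     toys    NaN
5        W2       32          8     toys   41.0
6        W3       94          3   garden   88.0
7        W3       71         30     elec   88.0
8        W2       16         16     food   41.0
group by warehouse: mean(reorder), sum(price):
             reorder  price
warehouse                  
W2         20.333333  123.0
W3         64.666667  264.0
W5         39.000000    0.0
add column reorder_x5 = t['reorder'] * 5:
             reorder  price  reorder_x5
warehouse                              
W2         20.333333  123.0  101.666667
W3         64.666667  264.0  323.333333
W5         39.000000    0.0  195.000000
The value at position 0, column 'reorder_x5' is 101.666666667.

101.666666667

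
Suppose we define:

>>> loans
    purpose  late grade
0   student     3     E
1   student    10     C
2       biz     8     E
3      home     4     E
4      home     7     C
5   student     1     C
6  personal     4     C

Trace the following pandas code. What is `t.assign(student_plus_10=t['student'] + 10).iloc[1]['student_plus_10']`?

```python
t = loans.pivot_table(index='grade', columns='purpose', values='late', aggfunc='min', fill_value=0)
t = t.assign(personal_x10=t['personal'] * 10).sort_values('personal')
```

11

pivot: rows=grade, cols=purpose, min(late):
purpose  biz  home  personal  student
grade                                
C          0     7         4        1
E          8     4         0        3
add column personal_x10 = t['personal'] * 10:
purpose  biz  home  personal  student  personal_x10
grade                                              
C          0     7         4        1            40
E          8     4         0        3             0
sort by personal:
purpose  biz  home  personal  student  personal_x10
grade                                              
E          8     4         0        3             0
C          0     7         4        1            40
add column student_plus_10 = t['student'] + 10:
purpose  biz  home  personal  student  personal_x10  student_plus_10
grade                                                               
E          8     4         0        3             0               13
C          0     7         4        1            40               11
value at position 1, column 'student_plus_10' → 11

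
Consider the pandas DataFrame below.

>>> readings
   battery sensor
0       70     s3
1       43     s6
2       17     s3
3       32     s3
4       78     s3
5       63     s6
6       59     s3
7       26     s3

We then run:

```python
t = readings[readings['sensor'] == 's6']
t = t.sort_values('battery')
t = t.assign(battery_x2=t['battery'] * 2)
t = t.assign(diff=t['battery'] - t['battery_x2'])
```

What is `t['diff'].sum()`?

-106

filter rows where sensor == 's6':
   battery sensor
1       43     s6
5       63     s6
sort by battery:
   battery sensor
1       43     s6
5       63     s6
add column battery_x2 = t['battery'] * 2:
   battery sensor  battery_x2
1       43     s6          86
5       63     s6         126
add column diff = t['battery'] - t['battery_x2']:
   battery sensor  battery_x2  diff
1       43     s6          86   -43
5       63     s6         126   -63
Then the sum of column 'diff': -106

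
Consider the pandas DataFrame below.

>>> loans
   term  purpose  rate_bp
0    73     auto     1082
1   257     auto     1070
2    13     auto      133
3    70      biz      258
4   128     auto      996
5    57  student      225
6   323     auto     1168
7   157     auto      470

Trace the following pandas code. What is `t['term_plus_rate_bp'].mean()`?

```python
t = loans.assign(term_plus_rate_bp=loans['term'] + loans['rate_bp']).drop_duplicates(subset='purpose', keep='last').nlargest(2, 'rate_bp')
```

477.5

add column term_plus_rate_bp = loans['term'] + loans['rate_bp']:
   term  purpose  rate_bp  term_plus_rate_bp
0    73     auto     1082               1155
1   257     auto     1070               1327
2    13     auto      133                146
3    70      biz      258                328
4   128     auto      996               1124
5    57  student      225                282
6   323     auto     1168               1491
7   157     auto      470                627
drop duplicate purpose (keep=last):
   term  purpose  rate_bp  term_plus_rate_bp
3    70      biz      258                328
5    57  student      225                282
7   157     auto      470                627
take 2 rows with largest rate_bp:
   term purpose  rate_bp  term_plus_rate_bp
7   157    auto      470                627
3    70     biz      258                328
Reading off the mean of column 'term_plus_rate_bp', we get 477.5.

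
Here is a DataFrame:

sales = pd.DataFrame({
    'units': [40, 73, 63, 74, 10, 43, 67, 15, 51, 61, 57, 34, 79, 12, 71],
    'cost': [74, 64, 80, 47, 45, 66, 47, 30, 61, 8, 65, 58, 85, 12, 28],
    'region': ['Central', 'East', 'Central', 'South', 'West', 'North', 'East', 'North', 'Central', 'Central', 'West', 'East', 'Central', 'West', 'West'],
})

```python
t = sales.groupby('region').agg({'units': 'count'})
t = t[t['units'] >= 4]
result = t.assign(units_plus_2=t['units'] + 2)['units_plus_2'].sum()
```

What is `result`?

13

group by region, count of units:
         units
region        
Central      5
East         3
North        2
South        1
West         4
filter rows where units >= 4:
         units
region        
Central      5
West         4
add column units_plus_2 = t['units'] + 2:
         units  units_plus_2
region                      
Central      5             7
West         4             6
Hence 13.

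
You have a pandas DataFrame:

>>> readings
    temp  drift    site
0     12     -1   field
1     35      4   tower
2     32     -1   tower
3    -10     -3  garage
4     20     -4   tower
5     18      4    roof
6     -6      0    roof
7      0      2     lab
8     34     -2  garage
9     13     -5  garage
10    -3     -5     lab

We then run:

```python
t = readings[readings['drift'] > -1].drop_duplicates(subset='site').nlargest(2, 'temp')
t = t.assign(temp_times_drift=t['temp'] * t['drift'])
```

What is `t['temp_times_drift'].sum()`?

filter rows where drift > -1:
   temp  drift   site
1    35      4  tower
5    18      4   roof
6    -6      0   roof
7     0      2    lab
drop duplicate site (keep=first):
   temp  drift   site
1    35      4  tower
5    18      4   roof
7     0      2    lab
take 2 rows with largest temp:
   temp  drift   site
1    35      4  tower
5    18      4   roof
add column temp_times_drift = t['temp'] * t['drift']:
   temp  drift   site  temp_times_drift
1    35      4  tower               140
5    18      4   roof                72

212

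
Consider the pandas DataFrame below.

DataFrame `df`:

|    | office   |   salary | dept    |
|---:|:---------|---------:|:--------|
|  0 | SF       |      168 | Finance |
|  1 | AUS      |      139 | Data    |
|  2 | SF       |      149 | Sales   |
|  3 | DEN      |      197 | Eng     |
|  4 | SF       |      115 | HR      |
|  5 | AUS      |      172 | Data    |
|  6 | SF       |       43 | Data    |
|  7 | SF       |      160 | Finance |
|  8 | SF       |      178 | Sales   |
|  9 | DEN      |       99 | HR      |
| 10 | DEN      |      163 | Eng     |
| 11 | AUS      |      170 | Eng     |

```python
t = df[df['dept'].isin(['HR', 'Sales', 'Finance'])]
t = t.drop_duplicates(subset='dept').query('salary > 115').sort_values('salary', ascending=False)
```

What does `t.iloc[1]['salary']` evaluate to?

filter rows where dept in ['HR', 'Sales', 'Finance']:
  office  salary     dept
0     SF     168  Finance
2     SF     149    Sales
4     SF     115       HR
7     SF     160  Finance
8     SF     178    Sales
9    DEN      99       HR
drop duplicate dept (keep=first):
  office  salary     dept
0     SF     168  Finance
2     SF     149    Sales
4     SF     115       HR
filter rows where salary > 115:
  office  salary     dept
0     SF     168  Finance
2     SF     149    Sales
sort by salary descending:
  office  salary     dept
0     SF     168  Finance
2     SF     149    Sales

149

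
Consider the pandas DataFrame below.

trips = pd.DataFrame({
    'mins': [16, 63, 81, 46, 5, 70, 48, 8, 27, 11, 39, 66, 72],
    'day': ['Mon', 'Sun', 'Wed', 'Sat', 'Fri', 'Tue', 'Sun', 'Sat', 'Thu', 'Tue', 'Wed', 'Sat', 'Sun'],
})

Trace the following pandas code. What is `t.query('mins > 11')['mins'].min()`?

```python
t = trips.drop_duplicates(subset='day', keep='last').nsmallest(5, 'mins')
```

drop duplicate day (keep=last):
    mins  day
0     16  Mon
4      5  Fri
8     27  Thu
9     11  Tue
10    39  Wed
11    66  Sat
12    72  Sun
take 5 rows with smallest mins:
    mins  day
4      5  Fri
9     11  Tue
0     16  Mon
8     27  Thu
10    39  Wed
filter rows where mins > 11:
    mins  day
0     16  Mon
8     27  Thu
10    39  Wed

16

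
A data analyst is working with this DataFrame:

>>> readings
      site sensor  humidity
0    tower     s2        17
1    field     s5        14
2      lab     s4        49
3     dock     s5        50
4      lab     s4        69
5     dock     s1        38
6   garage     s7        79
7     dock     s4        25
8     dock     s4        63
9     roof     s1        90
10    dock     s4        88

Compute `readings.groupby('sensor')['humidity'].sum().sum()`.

582

group by sensor, sum of humidity:
sensor
s1    128
s2     17
s4    294
s5     64
s7     79
Name: humidity, dtype: int64
Finally, sum of the resulting series = 582.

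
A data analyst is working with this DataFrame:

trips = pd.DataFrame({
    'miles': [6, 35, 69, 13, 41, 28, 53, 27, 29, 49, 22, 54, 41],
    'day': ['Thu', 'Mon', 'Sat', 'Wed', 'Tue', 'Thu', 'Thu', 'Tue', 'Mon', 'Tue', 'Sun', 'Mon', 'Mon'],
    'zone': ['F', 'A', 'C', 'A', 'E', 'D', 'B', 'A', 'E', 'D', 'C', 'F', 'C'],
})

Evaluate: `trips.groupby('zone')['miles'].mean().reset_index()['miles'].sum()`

225.5

group by zone, mean of miles:
zone
A    25.0
B    53.0
C    44.0
D    38.5
E    35.0
F    30.0
Name: miles, dtype: float64
reset_index():
  zone  miles
0    A   25.0
1    B   53.0
2    C   44.0
3    D   38.5
4    E   35.0
5    F   30.0
The sum of column 'miles' is 225.5.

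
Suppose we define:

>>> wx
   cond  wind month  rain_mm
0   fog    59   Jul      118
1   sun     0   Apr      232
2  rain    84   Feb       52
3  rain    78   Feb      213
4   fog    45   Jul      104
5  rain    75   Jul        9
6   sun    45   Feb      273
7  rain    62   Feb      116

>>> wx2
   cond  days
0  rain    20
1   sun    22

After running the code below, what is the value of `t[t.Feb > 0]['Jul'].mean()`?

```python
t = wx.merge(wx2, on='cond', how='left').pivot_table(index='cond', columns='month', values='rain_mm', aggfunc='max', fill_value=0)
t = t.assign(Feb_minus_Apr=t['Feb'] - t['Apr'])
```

merge on 'cond' (how='left') → 8 rows:
   cond  wind month  rain_mm  days
0   fog    59   Jul      118   NaN
1   sun     0   Apr      232  22.0
2  rain    84   Feb       52  20.0
3  rain    78   Feb      213  20.0
4   fog    45   Jul      104   NaN
5  rain    75   Jul        9  20.0
6   sun    45   Feb      273  22.0
7  rain    62   Feb      116  20.0
pivot: rows=cond, cols=month, max(rain_mm):
month  Apr  Feb  Jul
cond                
fog      0    0  118
rain     0  213    9
sun    232  273    0
add column Feb_minus_Apr = t['Feb'] - t['Apr']:
month  Apr  Feb  Jul  Feb_minus_Apr
cond                               
fog      0    0  118              0
rain     0  213    9            213
sun    232  273    0             41
filter rows where Feb > 0:
month  Apr  Feb  Jul  Feb_minus_Apr
cond                               
rain     0  213    9            213
sun    232  273    0             41
The mean of column 'Jul' is 4.5.

4.5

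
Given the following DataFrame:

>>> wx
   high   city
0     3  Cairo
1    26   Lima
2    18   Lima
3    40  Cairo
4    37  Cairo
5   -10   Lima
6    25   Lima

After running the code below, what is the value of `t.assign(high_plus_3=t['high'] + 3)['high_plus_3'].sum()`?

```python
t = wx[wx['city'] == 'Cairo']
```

filter rows where city == 'Cairo':
   high   city
0     3  Cairo
3    40  Cairo
4    37  Cairo
add column high_plus_3 = t['high'] + 3:
   high   city  high_plus_3
0     3  Cairo            6
3    40  Cairo           43
4    37  Cairo           40
Then the sum of column 'high_plus_3': 89

89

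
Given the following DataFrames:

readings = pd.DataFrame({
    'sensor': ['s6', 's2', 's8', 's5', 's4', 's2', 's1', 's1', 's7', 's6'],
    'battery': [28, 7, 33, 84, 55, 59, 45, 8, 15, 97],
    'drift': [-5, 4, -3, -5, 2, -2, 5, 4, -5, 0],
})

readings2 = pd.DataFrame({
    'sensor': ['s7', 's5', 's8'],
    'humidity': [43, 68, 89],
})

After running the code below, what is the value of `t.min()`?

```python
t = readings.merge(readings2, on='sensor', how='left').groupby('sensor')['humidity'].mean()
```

merge on 'sensor' (how='left') → 10 rows:
  sensor  battery  drift  humidity
0     s6       28     -5       NaN
1     s2        7      4       NaN
2     s8       33     -3      89.0
3     s5       84     -5      68.0
4     s4       55      2       NaN
5     s2       59     -2       NaN
6     s1       45      5       NaN
7     s1        8      4       NaN
8     s7       15     -5      43.0
9     s6       97      0       NaN
group by sensor, mean of humidity:
sensor
s1     NaN
s2     NaN
s4     NaN
s5    68.0
s6     NaN
s7    43.0
s8    89.0
Name: humidity, dtype: float64
So min() = 43.0.

43.0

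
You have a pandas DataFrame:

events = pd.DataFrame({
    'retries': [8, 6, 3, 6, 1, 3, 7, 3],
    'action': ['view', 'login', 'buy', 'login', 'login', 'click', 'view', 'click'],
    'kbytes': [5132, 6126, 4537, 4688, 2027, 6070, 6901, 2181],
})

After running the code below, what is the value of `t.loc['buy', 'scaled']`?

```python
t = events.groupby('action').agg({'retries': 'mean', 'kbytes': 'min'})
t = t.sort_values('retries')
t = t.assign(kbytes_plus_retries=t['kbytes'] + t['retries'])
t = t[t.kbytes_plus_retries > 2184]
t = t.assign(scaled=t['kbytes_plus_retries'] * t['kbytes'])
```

group by action: mean(retries), min(kbytes):
         retries  kbytes
action                  
buy     3.000000    4537
click   3.000000    2181
login   4.333333    2027
view    7.500000    5132
sort by retries:
         retries  kbytes
action                  
buy     3.000000    4537
click   3.000000    2181
login   4.333333    2027
view    7.500000    5132
add column kbytes_plus_retries = t['kbytes'] + t['retries']:
         retries  kbytes  kbytes_plus_retries
action                                       
buy     3.000000    4537          4540.000000
click   3.000000    2181          2184.000000
login   4.333333    2027          2031.333333
view    7.500000    5132          5139.500000
filter rows where kbytes_plus_retries > 2184:
        retries  kbytes  kbytes_plus_retries
action                                      
buy         3.0    4537               4540.0
view        7.5    5132               5139.5
add column scaled = t['kbytes_plus_retries'] * t['kbytes']:
        retries  kbytes  kbytes_plus_retries      scaled
action                                                  
buy         3.0    4537               4540.0  20597980.0
view        7.5    5132               5139.5  26375914.0
So loc['buy', 'scaled'] = 20597980.0.

20597980.0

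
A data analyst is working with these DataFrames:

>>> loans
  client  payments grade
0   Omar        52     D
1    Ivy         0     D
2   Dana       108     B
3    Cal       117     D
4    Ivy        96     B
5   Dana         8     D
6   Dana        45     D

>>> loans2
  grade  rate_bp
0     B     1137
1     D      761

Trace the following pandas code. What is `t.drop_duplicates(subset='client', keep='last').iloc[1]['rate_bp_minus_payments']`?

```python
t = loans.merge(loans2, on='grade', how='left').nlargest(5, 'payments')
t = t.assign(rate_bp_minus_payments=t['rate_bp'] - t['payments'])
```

1041

merge on 'grade' (how='left') → 7 rows:
  client  payments grade  rate_bp
0   Omar        52     D      761
1    Ivy         0     D      761
2   Dana       108     B     1137
3    Cal       117     D      761
4    Ivy        96     B     1137
5   Dana         8     D      761
6   Dana        45     D      761
take 5 rows with largest payments:
  client  payments grade  rate_bp
3    Cal       117     D      761
2   Dana       108     B     1137
4    Ivy        96     B     1137
0   Omar        52     D      761
6   Dana        45     D      761
add column rate_bp_minus_payments = t['rate_bp'] - t['payments']:
  client  payments grade  rate_bp  rate_bp_minus_payments
3    Cal       117     D      761                     644
2   Dana       108     B     1137                    1029
4    Ivy        96     B     1137                    1041
0   Omar        52     D      761                     709
6   Dana        45     D      761                     716
drop duplicate client (keep=last):
  client  payments grade  rate_bp  rate_bp_minus_payments
3    Cal       117     D      761                     644
4    Ivy        96     B     1137                    1041
0   Omar        52     D      761                     709
6   Dana        45     D      761                     716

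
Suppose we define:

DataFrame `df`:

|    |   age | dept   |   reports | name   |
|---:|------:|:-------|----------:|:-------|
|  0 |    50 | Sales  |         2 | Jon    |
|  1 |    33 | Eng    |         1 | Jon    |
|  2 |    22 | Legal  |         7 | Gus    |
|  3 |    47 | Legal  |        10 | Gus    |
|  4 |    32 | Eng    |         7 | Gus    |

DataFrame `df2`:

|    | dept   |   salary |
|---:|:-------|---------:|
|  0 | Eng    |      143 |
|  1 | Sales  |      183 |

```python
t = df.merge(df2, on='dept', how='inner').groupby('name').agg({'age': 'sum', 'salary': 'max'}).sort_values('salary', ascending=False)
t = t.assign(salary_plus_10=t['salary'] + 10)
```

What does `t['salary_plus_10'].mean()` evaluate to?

173.0

merge on 'dept' (how='inner') → 3 rows:
   age   dept  reports name  salary
0   50  Sales        2  Jon     183
1   33    Eng        1  Jon     143
2   32    Eng        7  Gus     143
group by name: sum(age), max(salary):
      age  salary
name             
Gus    32     143
Jon    83     183
sort by salary descending:
      age  salary
name             
Jon    83     183
Gus    32     143
add column salary_plus_10 = t['salary'] + 10:
      age  salary  salary_plus_10
name                             
Jon    83     183             193
Gus    32     143             153
Finally, mean of column 'salary_plus_10' = 173.0.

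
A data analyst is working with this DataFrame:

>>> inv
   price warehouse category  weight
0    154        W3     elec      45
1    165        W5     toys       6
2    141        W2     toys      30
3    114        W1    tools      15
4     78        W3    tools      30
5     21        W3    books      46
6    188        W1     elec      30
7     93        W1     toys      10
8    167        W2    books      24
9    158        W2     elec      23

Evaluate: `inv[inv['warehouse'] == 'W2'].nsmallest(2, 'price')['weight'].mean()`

filter rows where warehouse == 'W2':
   price warehouse category  weight
2    141        W2     toys      30
8    167        W2    books      24
9    158        W2     elec      23
take 2 rows with smallest price:
   price warehouse category  weight
2    141        W2     toys      30
9    158        W2     elec      23
So mean() = 26.5.

26.5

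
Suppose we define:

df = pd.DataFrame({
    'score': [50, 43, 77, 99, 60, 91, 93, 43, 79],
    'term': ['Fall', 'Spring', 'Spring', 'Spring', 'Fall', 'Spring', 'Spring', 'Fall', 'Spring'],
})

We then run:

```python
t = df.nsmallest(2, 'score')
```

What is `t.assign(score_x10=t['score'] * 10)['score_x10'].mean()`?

take 2 rows with smallest score:
   score    term
1     43  Spring
7     43    Fall
add column score_x10 = t['score'] * 10:
   score    term  score_x10
1     43  Spring        430
7     43    Fall        430

430.0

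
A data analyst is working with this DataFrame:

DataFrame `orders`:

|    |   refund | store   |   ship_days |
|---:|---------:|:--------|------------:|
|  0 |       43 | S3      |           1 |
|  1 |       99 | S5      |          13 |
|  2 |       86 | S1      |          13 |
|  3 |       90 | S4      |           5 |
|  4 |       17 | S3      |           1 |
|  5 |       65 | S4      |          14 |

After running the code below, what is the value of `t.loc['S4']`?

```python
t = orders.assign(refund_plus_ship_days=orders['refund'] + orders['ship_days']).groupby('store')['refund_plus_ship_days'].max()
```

95

add column refund_plus_ship_days = orders['refund'] + orders['ship_days']:
   refund store  ship_days  refund_plus_ship_days
0      43    S3          1                     44
1      99    S5         13                    112
2      86    S1         13                     99
3      90    S4          5                     95
4      17    S3          1                     18
5      65    S4         14                     79
group by store, max of refund_plus_ship_days:
store
S1     99
S3     44
S4     95
S5    112
Name: refund_plus_ship_days, dtype: int64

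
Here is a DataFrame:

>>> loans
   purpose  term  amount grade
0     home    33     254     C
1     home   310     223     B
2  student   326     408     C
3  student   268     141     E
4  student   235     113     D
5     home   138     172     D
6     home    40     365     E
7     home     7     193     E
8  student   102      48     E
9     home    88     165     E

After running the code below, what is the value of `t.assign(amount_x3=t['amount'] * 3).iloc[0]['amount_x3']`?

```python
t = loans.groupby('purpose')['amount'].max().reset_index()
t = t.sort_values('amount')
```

group by purpose, max of amount:
purpose
home       365
student    408
Name: amount, dtype: int64
reset_index():
   purpose  amount
0     home     365
1  student     408
sort by amount:
   purpose  amount
0     home     365
1  student     408
add column amount_x3 = t['amount'] * 3:
   purpose  amount  amount_x3
0     home     365       1095
1  student     408       1224
Reading off the value at position 0, column 'amount_x3', we get 1095.

1095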